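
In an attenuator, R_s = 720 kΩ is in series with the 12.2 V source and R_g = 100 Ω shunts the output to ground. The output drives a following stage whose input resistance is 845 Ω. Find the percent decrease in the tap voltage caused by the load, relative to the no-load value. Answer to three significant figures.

10.6 %

Unloaded V = 12.2 × 100/720100 = 0.0016942 V.
Loaded: R_g‖R_L = 89.42 Ω, giving V = 12.2 × 89.42/720100 = 0.0015150 V.
Drop = (0.0016942 − 0.0015150) / 0.0016942 = 10.6 %.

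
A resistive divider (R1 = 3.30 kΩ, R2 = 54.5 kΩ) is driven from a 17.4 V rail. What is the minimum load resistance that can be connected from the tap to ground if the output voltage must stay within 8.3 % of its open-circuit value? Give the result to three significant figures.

R_L(min) ≈ 34.4 kΩ

Output resistance R_th = R1‖R2 = (3.30 × 54.5)/57.80 = 3.112 kΩ.
The fractional drop is R_th/(R_th + R_L); requiring this ≤ 0.0830 gives R_L ≥ R_th(1/0.0830 − 1) = 3.112 × 11.05 = 34.4 kΩ.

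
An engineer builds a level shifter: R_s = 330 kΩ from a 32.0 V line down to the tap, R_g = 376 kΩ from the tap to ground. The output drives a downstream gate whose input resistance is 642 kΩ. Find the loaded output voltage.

The load sits in parallel with R_g: R_g‖R_L = (376 × 642) / (376 + 642) = 237.1 kΩ.
V_out = 32.0 × 237.1 / (330 + 237.1) = 32.0 × 237.1/567.1 = 13.4 V.
(Unloaded it would have been 17.0 V.)

V_out ≈ 13.4 V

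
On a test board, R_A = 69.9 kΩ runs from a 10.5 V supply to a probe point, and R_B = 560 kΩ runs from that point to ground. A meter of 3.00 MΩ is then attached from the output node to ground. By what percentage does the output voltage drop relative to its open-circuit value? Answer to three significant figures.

2.03 %

The divider's output (Thévenin) resistance is R_A‖R_B = 62.14 kΩ.
Fractional drop under load = R_th/(R_th + R_L) = 62.14 / (62.14 + 3000) = 0.02029.
So the output falls by 2.03 %.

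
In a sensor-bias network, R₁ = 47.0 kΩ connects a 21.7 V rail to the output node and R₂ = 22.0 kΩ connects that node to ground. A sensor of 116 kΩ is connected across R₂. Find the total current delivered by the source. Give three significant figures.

I ≈ 0.331 mA

R₂‖R_L = 18.49 kΩ, so the source sees R₁ + R₂‖R_L = 65.49 kΩ.
I = 21.7 V / 65.49 kΩ = 0.331 mA.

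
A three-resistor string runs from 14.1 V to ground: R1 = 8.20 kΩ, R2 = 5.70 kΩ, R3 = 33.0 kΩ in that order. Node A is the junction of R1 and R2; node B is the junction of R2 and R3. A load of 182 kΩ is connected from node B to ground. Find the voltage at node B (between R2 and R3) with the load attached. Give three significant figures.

At node B, R3 is in parallel with the load: R3‖R_L = 27.93 kΩ.
Below node A the resistance is R2 + (R3‖R_L) = 33.63 kΩ, so V_A = 14.1 × 33.63/41.83 = 11.34 V.
Then V_B = V_A × (R3‖R_L)/(R2 + R3‖R_L) = 11.34 × 27.93/33.63 = 9.42 V.

V ≈ 9.42 V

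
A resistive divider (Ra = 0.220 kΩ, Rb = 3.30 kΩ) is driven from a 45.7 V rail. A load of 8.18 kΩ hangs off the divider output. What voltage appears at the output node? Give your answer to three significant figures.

The load sits in parallel with Rb: Rb‖R_L = (3300 × 8180) / (3300 + 8180) = 2351 Ω.
V_out = 45.7 × 2351 / (220 + 2351) = 45.7 × 2351/2571 = 41.8 V.
(Unloaded it would have been 42.8 V.)

V_out ≈ 41.8 V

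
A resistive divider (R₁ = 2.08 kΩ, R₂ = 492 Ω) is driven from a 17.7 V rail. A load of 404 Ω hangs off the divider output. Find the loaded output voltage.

The load sits in parallel with R₂: R₂‖R_L = (492 × 404) / (492 + 404) = 221.8 Ω.
V_out = 17.7 × 221.8 / (2080 + 221.8) = 17.7 × 221.8/2302 = 1.71 V.

V_out ≈ 1.71 V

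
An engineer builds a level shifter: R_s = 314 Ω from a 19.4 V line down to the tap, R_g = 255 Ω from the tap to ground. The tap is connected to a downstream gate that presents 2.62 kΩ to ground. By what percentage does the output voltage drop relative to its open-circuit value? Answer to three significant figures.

The divider's output (Thévenin) resistance is R_s‖R_g = 140.7 Ω.
Fractional drop under load = R_th/(R_th + R_L) = 140.7 / (140.7 + 2620) = 0.05097.
So the output falls by 5.10 %.

5.10 %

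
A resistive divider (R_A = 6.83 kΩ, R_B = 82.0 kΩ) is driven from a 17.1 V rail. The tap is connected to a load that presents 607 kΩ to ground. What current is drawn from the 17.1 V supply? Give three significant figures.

I ≈ 0.216 mA

R_B‖R_L = 72.24 kΩ, so the source sees R_A + R_B‖R_L = 79.07 kΩ.
I = 17.1 V / 79.07 kΩ = 0.216 mA.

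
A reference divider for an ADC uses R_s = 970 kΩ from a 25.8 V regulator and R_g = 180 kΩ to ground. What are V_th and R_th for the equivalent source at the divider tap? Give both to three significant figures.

V_th = 4.04 V, R_th = 152 kΩ

V_th is the open-circuit tap voltage: 25.8 × 180/(970 + 180) = 4.04 V.
With the supply zeroed, R_s and R_g appear in parallel from the tap: R_th = R_s‖R_g = (970 × 180)/1150 = 152 kΩ.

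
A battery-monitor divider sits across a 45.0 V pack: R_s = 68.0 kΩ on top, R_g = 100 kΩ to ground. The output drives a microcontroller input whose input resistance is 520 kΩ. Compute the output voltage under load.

V_out ≈ 24.9 V

The load sits in parallel with R_g: R_g‖R_L = (100 × 520) / (100 + 520) = 83.87 kΩ.
V_out = 45.0 × 83.87 / (68.0 + 83.87) = 45.0 × 83.87/151.9 = 24.9 V.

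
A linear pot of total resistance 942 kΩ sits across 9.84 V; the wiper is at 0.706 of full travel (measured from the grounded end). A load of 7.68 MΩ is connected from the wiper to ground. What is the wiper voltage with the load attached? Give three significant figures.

V ≈ 6.77 V

The wiper splits the pot into (1−α)R = 276.9 kΩ above and αR = 665.1 kΩ below.
Lower section ‖ load = 612.1 kΩ.
V_wiper = 9.84 × 612.1/(276.9 + 612.1) = 6.77 V.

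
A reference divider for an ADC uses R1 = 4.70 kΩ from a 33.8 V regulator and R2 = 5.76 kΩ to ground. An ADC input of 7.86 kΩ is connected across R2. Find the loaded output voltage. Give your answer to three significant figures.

V_out ≈ 14.0 V

The load sits in parallel with R2: R2‖R_L = (5.76 × 7.86) / (5.76 + 7.86) = 3.324 kΩ.
V_out = 33.8 × 3.324 / (4.70 + 3.324) = 33.8 × 3.324/8.024 = 14.0 V.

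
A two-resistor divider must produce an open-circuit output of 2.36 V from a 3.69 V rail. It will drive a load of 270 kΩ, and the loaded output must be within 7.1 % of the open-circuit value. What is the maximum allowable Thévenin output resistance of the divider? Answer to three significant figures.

R_th ≤ 20.6 kΩ

Loading drop = R_th/(R_th + R_L) ≤ 0.0710, so R_th ≤ R_L · ε/(1−ε) = 270 kΩ × 0.0710/0.9290 = 20.6 kΩ.
(Any R1, R2 with R2/(R1+R2) = 0.640 and R1‖R2 ≤ 20.6 kΩ will meet the spec.)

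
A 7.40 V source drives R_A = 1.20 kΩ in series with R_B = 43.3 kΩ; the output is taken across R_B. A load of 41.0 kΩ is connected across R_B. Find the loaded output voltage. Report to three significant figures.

The load sits in parallel with R_B: R_B‖R_L = (43.3 × 41.0) / (43.3 + 41.0) = 21.06 kΩ.
V_out = 7.40 × 21.06 / (1.20 + 21.06) = 7.40 × 21.06/22.26 = 7.00 V.

V_out ≈ 7.00 V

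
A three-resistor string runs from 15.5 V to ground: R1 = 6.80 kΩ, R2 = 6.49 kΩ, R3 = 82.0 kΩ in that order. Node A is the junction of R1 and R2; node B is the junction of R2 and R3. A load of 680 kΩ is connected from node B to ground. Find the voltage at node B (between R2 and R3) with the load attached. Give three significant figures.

V ≈ 13.1 V

At node B, R3 is in parallel with the load: R3‖R_L = 73.18 kΩ.
Below node A the resistance is R2 + (R3‖R_L) = 79.67 kΩ, so V_A = 15.5 × 79.67/86.47 = 14.28 V.
Then V_B = V_A × (R3‖R_L)/(R2 + R3‖R_L) = 14.28 × 73.18/79.67 = 13.1 V.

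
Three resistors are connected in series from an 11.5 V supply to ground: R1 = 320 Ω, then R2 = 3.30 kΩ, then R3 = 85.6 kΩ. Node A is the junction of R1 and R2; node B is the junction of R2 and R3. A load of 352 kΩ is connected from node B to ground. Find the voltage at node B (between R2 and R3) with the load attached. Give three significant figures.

V ≈ 10.9 V

At node B, R3 is in parallel with the load: R3‖R_L = 68860 Ω.
Below node A the resistance is R2 + (R3‖R_L) = 72160 Ω, so V_A = 11.5 × 72160/72480 = 11.45 V.
Then V_B = V_A × (R3‖R_L)/(R2 + R3‖R_L) = 11.45 × 68860/72160 = 10.9 V.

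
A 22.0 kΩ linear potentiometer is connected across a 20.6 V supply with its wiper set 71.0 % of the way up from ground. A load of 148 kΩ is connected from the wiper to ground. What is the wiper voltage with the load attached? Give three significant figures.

V ≈ 14.2 V

The wiper splits the pot into (1−α)R = 6.380 kΩ above and αR = 15.62 kΩ below.
Lower section ‖ load = 14.13 kΩ.
V_wiper = 20.6 × 14.13/(6.380 + 14.13) = 14.2 V.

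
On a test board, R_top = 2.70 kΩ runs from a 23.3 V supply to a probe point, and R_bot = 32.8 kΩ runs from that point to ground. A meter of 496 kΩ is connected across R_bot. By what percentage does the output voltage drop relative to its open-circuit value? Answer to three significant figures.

The divider's output (Thévenin) resistance is R_top‖R_bot = 2.495 kΩ.
Fractional drop under load = R_th/(R_th + R_L) = 2.495 / (2.495 + 496) = 0.005004.
So the output falls by 0.500 %.

0.500 %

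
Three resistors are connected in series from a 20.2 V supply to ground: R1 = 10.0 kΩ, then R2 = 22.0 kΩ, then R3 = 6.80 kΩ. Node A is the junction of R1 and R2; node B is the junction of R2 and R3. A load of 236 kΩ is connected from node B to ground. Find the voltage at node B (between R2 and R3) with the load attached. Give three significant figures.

V ≈ 3.46 V

At node B, R3 is in parallel with the load: R3‖R_L = 6.610 kΩ.
Below node A the resistance is R2 + (R3‖R_L) = 28.61 kΩ, so V_A = 20.2 × 28.61/38.61 = 14.97 V.
Then V_B = V_A × (R3‖R_L)/(R2 + R3‖R_L) = 14.97 × 6.610/28.61 = 3.46 V.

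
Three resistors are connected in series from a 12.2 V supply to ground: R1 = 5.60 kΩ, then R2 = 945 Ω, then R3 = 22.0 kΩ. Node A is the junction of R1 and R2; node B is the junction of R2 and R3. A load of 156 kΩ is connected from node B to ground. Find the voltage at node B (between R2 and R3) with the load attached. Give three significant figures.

V ≈ 9.11 V

At node B, R3 is in parallel with the load: R3‖R_L = 19280 Ω.
Below node A the resistance is R2 + (R3‖R_L) = 20230 Ω, so V_A = 12.2 × 20230/25830 = 9.555 V.
Then V_B = V_A × (R3‖R_L)/(R2 + R3‖R_L) = 9.555 × 19280/20230 = 9.11 V.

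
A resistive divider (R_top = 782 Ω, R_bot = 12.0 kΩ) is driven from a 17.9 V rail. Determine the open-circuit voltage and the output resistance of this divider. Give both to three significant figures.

V_th = 16.8 V, R_th = 734 Ω

V_th is the open-circuit tap voltage: 17.9 × 12000/(782 + 12000) = 16.8 V.
With the supply zeroed, R_top and R_bot appear in parallel from the tap: R_th = R_top‖R_bot = (782 × 12000)/12780 = 734 Ω.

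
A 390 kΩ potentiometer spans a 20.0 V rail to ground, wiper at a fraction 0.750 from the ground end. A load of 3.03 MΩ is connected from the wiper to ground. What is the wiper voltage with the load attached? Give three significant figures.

The wiper splits the pot into (1−α)R = 97.50 kΩ above and αR = 292.5 kΩ below.
Lower section ‖ load = 266.7 kΩ.
V_wiper = 20.0 × 266.7/(97.50 + 266.7) = 14.6 V.

V ≈ 14.6 V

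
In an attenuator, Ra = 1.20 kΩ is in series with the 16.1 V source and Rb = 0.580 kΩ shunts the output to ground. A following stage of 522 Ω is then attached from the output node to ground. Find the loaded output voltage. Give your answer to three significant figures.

V_out ≈ 3.00 V

The load sits in parallel with Rb: Rb‖R_L = (580 × 522) / (580 + 522) = 274.7 Ω.
V_out = 16.1 × 274.7 / (1200 + 274.7) = 16.1 × 274.7/1475 = 3.00 V.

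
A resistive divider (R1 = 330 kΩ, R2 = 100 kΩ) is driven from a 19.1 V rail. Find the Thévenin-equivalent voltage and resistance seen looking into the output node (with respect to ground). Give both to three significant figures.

V_th = 4.44 V, R_th = 76.7 kΩ

V_th is the open-circuit tap voltage: 19.1 × 100/(330 + 100) = 4.44 V.
With the supply zeroed, R1 and R2 appear in parallel from the tap: R_th = R1‖R2 = (330 × 100)/430.0 = 76.7 kΩ.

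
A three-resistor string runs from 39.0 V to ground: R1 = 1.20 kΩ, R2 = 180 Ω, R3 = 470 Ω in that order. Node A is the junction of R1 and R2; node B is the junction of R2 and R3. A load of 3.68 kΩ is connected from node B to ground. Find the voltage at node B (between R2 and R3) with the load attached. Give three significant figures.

V ≈ 9.05 V

At node B, R3 is in parallel with the load: R3‖R_L = 416.8 Ω.
Below node A the resistance is R2 + (R3‖R_L) = 596.8 Ω, so V_A = 39.0 × 596.8/1797 = 12.95 V.
Then V_B = V_A × (R3‖R_L)/(R2 + R3‖R_L) = 12.95 × 416.8/596.8 = 9.05 V.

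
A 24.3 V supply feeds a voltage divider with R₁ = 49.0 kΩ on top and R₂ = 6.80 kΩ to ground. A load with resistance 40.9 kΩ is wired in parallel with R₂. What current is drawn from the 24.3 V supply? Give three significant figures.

I ≈ 0.443 mA

R₂‖R_L = 5.831 kΩ, so the source sees R₁ + R₂‖R_L = 54.83 kΩ.
I = 24.3 V / 54.83 kΩ = 0.443 mA.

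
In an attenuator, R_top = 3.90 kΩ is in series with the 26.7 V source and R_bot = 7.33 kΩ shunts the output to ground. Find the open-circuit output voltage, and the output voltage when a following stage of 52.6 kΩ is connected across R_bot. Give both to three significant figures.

Unloaded: 17.4 V; loaded: 16.6 V

Open-circuit: V = 26.7 × 7.33/(3.90 + 7.33) = 17.4 V.
With the load, R_bot becomes R_bot‖R_L = 6.433 kΩ, so V = 26.7 × 6.433/10.33 = 16.6 V.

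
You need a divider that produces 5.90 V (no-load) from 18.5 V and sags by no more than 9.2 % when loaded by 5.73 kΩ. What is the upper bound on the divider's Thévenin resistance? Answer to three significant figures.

Loading drop = R_th/(R_th + R_L) ≤ 0.0920, so R_th ≤ R_L · ε/(1−ε) = 5.73 kΩ × 0.0920/0.9080 = 581 Ω.

R_th ≤ 581 Ω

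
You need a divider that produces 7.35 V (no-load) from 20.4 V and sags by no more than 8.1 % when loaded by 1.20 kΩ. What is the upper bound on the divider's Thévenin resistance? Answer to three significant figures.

R_th ≤ 106 Ω

Loading drop = R_th/(R_th + R_L) ≤ 0.0810, so R_th ≤ R_L · ε/(1−ε) = 1.20 kΩ × 0.0810/0.9190 = 106 Ω.
(Any R1, R2 with R2/(R1+R2) = 0.360 and R1‖R2 ≤ 106 Ω will meet the spec.)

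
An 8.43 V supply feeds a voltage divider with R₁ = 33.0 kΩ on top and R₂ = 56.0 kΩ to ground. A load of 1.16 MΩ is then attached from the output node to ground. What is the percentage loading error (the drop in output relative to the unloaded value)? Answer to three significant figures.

1.76 %

The divider's output (Thévenin) resistance is R₁‖R₂ = 20.76 kΩ.
Fractional drop under load = R_th/(R_th + R_L) = 20.76 / (20.76 + 1160) = 0.01759.
So the output falls by 1.76 %.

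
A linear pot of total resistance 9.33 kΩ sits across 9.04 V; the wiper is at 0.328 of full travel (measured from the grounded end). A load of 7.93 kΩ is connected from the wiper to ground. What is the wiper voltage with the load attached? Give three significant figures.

The wiper splits the pot into (1−α)R = 6.270 kΩ above and αR = 3.060 kΩ below.
Lower section ‖ load = 2.208 kΩ.
V_wiper = 9.04 × 2.208/(6.270 + 2.208) = 2.35 V.

V ≈ 2.35 V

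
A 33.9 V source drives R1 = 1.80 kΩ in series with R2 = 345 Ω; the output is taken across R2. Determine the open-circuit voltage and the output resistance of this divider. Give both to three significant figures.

V_th is the open-circuit tap voltage: 33.9 × 345/(1800 + 345) = 5.45 V.
With the supply zeroed, R1 and R2 appear in parallel from the tap: R_th = R1‖R2 = (1800 × 345)/2145 = 290 Ω.

V_th = 5.45 V, R_th = 290 Ω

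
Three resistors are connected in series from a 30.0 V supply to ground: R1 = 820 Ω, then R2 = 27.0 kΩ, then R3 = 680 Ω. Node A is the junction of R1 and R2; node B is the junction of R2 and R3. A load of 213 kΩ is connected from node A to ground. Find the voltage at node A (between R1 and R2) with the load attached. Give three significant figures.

Below node A the series string R2+R3 = 27680 Ω sits in parallel with the 213000 Ω load: 24500 Ω.
V_A = 30.0 × 24500/(820 + 24500) = 29.0 V.

V ≈ 29.0 V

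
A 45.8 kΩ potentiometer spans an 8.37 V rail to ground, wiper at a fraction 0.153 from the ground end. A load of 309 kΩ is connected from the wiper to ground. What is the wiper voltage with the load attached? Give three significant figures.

V ≈ 1.26 V

The wiper splits the pot into (1−α)R = 38.79 kΩ above and αR = 7.007 kΩ below.
Lower section ‖ load = 6.852 kΩ.
V_wiper = 8.37 × 6.852/(38.79 + 6.852) = 1.26 V.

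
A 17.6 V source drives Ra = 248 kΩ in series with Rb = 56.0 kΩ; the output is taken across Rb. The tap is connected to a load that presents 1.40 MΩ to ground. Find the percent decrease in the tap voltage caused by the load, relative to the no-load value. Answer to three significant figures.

The divider's output (Thévenin) resistance is Ra‖Rb = 45.68 kΩ.
Fractional drop under load = R_th/(R_th + R_L) = 45.68 / (45.68 + 1400) = 0.03160.
So the output falls by 3.16 %.

3.16 %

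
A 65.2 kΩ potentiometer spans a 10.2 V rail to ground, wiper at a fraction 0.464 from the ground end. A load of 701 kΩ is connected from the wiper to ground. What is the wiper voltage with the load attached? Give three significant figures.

The wiper splits the pot into (1−α)R = 34.95 kΩ above and αR = 30.25 kΩ below.
Lower section ‖ load = 29.00 kΩ.
V_wiper = 10.2 × 29.00/(34.95 + 29.00) = 4.63 V.

V ≈ 4.63 V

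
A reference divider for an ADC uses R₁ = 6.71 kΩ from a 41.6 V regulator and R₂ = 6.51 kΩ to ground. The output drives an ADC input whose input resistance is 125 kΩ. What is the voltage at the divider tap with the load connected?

The load sits in parallel with R₂: R₂‖R_L = (6.51 × 125) / (6.51 + 125) = 6.188 kΩ.
V_out = 41.6 × 6.188 / (6.71 + 6.188) = 41.6 × 6.188/12.90 = 20.0 V.

V_out ≈ 20.0 V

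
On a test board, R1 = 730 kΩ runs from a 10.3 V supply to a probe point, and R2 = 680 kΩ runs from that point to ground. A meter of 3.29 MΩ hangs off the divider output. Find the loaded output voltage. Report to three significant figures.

V_out ≈ 4.49 V

The load sits in parallel with R2: R2‖R_L = (680 × 3290) / (680 + 3290) = 563.5 kΩ.
V_out = 10.3 × 563.5 / (730 + 563.5) = 10.3 × 563.5/1294 = 4.49 V.
(Unloaded it would have been 4.97 V.)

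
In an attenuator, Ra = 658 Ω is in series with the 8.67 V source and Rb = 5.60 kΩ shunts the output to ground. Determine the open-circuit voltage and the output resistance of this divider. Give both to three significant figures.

V_th = 7.76 V, R_th = 589 Ω

V_th is the open-circuit tap voltage: 8.67 × 5600/(658 + 5600) = 7.76 V.
With the supply zeroed, Ra and Rb appear in parallel from the tap: R_th = Ra‖Rb = (658 × 5600)/6258 = 589 Ω.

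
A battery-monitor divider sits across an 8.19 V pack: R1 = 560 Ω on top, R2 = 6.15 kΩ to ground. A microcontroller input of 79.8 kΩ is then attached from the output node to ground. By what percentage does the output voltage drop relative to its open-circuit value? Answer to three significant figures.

The divider's output (Thévenin) resistance is R1‖R2 = 513.3 Ω.
Fractional drop under load = R_th/(R_th + R_L) = 513.3 / (513.3 + 79800) = 0.006391.
So the output falls by 0.639 %.

0.639 %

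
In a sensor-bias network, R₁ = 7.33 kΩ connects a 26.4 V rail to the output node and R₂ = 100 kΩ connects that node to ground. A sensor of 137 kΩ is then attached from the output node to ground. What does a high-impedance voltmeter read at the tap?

The load sits in parallel with R₂: R₂‖R_L = (100 × 137) / (100 + 137) = 57.81 kΩ.
V_out = 26.4 × 57.81 / (7.33 + 57.81) = 26.4 × 57.81/65.14 = 23.4 V.

V_out ≈ 23.4 V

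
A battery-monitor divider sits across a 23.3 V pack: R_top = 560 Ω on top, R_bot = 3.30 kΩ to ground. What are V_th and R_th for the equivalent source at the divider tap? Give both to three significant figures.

V_th is the open-circuit tap voltage: 23.3 × 3300/(560 + 3300) = 19.9 V.
With the supply zeroed, R_top and R_bot appear in parallel from the tap: R_th = R_top‖R_bot = (560 × 3300)/3860 = 479 Ω.

V_th = 19.9 V, R_th = 479 Ω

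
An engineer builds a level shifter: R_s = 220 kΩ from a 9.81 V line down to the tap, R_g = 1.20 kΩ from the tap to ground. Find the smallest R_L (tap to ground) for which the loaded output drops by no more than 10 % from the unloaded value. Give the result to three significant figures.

Output resistance R_th = R_s‖R_g = (220 × 1.20)/221.2 = 1.193 kΩ.
The fractional drop is R_th/(R_th + R_L); requiring this ≤ 0.100 gives R_L ≥ R_th(1/0.100 − 1) = 1.193 × 9.000 = 10.7 kΩ.

R_L(min) ≈ 10.7 kΩ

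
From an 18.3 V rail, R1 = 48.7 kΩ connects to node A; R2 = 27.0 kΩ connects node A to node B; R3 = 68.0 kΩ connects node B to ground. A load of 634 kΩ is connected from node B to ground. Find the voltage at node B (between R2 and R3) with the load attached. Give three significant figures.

At node B, R3 is in parallel with the load: R3‖R_L = 61.41 kΩ.
Below node A the resistance is R2 + (R3‖R_L) = 88.41 kΩ, so V_A = 18.3 × 88.41/137.1 = 11.80 V.
Then V_B = V_A × (R3‖R_L)/(R2 + R3‖R_L) = 11.80 × 61.41/88.41 = 8.20 V.

V ≈ 8.20 V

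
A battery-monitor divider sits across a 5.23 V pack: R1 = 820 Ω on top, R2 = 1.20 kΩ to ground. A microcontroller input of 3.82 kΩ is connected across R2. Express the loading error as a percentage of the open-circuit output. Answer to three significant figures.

11.3 %

Unloaded V = 5.23 × 1200/2020 = 3.1069 V.
Loaded: R2‖R_L = 913.1 Ω, giving V = 5.23 × 913.1/1733 = 2.7555 V.
Drop = (3.1069 − 2.7555) / 3.1069 = 11.3 %.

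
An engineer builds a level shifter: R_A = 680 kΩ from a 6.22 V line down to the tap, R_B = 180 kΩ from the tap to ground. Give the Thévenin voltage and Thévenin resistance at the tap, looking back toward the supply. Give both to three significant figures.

V_th = 1.30 V, R_th = 142 kΩ

V_th is the open-circuit tap voltage: 6.22 × 180/(680 + 180) = 1.30 V.
With the supply zeroed, R_A and R_B appear in parallel from the tap: R_th = R_A‖R_B = (680 × 180)/860.0 = 142 kΩ.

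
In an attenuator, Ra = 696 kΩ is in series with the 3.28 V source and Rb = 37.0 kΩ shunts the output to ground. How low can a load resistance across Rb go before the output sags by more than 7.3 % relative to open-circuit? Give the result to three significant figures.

Output resistance R_th = Ra‖Rb = (696 × 37.0)/733.0 = 35.13 kΩ.
The fractional drop is R_th/(R_th + R_L); requiring this ≤ 0.0730 gives R_L ≥ R_th(1/0.0730 − 1) = 35.13 × 12.70 = 446 kΩ.

R_L(min) ≈ 446 kΩ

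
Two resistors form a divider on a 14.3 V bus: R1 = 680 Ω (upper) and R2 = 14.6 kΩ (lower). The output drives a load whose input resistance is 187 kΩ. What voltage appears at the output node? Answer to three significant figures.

V_out ≈ 13.6 V

The load sits in parallel with R2: R2‖R_L = (14600 × 187000) / (14600 + 187000) = 13540 Ω.
V_out = 14.3 × 13540 / (680 + 13540) = 14.3 × 13540/14220 = 13.6 V.
(Unloaded it would have been 13.7 V.)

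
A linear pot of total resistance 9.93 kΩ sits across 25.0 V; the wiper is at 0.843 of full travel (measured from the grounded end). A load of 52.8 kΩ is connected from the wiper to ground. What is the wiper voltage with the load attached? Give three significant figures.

The wiper splits the pot into (1−α)R = 1.559 kΩ above and αR = 8.371 kΩ below.
Lower section ‖ load = 7.225 kΩ.
V_wiper = 25.0 × 7.225/(1.559 + 7.225) = 20.6 V.

V ≈ 20.6 V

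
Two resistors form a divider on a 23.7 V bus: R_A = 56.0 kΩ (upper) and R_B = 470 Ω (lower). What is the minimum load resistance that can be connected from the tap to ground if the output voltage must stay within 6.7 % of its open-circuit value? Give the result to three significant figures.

Output resistance R_th = R_A‖R_B = (56000 × 470)/56470 = 466.1 Ω.
The fractional drop is R_th/(R_th + R_L); requiring this ≤ 0.0670 gives R_L ≥ R_th(1/0.0670 − 1) = 466.1 × 13.93 = 6.49 kΩ.

R_L(min) ≈ 6.49 kΩ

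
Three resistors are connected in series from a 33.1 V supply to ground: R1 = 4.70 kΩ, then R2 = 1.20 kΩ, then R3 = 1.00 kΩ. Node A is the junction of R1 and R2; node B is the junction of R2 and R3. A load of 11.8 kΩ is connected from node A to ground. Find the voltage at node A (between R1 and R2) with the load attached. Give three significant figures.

Below node A the series string R2+R3 = 2.200 kΩ sits in parallel with the 11.8 kΩ load: 1.854 kΩ.
V_A = 33.1 × 1.854/(4.70 + 1.854) = 9.36 V.

V ≈ 9.36 V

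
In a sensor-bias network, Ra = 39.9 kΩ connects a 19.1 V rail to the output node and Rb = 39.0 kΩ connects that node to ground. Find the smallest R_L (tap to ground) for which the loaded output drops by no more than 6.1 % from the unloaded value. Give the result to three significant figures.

R_L(min) ≈ 304 kΩ

Output resistance R_th = Ra‖Rb = (39.9 × 39.0)/78.90 = 19.72 kΩ.
The fractional drop is R_th/(R_th + R_L); requiring this ≤ 0.0610 gives R_L ≥ R_th(1/0.0610 − 1) = 19.72 × 15.39 = 304 kΩ.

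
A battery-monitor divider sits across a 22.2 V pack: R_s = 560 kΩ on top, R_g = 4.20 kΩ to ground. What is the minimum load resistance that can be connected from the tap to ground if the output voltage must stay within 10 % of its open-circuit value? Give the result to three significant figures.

Output resistance R_th = R_s‖R_g = (560 × 4.20)/564.2 = 4.169 kΩ.
The fractional drop is R_th/(R_th + R_L); requiring this ≤ 0.100 gives R_L ≥ R_th(1/0.100 − 1) = 4.169 × 9.000 = 37.5 kΩ.

R_L(min) ≈ 37.5 kΩ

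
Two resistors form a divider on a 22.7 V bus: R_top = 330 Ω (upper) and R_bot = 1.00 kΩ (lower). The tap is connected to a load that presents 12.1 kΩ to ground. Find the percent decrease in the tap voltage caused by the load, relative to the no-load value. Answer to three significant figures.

The divider's output (Thévenin) resistance is R_top‖R_bot = 248.1 Ω.
Fractional drop under load = R_th/(R_th + R_L) = 248.1 / (248.1 + 12100) = 0.02009.
So the output falls by 2.01 %.

2.01 %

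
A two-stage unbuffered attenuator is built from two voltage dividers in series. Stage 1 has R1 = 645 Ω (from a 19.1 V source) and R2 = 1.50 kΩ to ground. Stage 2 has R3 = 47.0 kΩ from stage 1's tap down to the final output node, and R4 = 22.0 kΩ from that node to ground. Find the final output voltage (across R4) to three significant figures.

V_out ≈ 4.23 V

Stage 2 presents R3+R4 = 69000 Ω as a load on stage 1's tap.
Stage 1's lower leg becomes R2‖(R3+R4) = 1468 Ω, so V_mid = 19.1 × 1468/2113 = 13.27 V.
Stage 2 is itself unloaded: V_out = V_mid × R4/(R3+R4) = 13.27 × 22000/69000 = 4.23 V.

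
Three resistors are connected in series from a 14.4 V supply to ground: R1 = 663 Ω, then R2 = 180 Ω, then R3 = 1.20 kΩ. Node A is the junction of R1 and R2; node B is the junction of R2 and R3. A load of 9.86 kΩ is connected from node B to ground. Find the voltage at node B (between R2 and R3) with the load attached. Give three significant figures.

V ≈ 8.05 V

At node B, R3 is in parallel with the load: R3‖R_L = 1070 Ω.
Below node A the resistance is R2 + (R3‖R_L) = 1250 Ω, so V_A = 14.4 × 1250/1913 = 9.409 V.
Then V_B = V_A × (R3‖R_L)/(R2 + R3‖R_L) = 9.409 × 1070/1250 = 8.05 V.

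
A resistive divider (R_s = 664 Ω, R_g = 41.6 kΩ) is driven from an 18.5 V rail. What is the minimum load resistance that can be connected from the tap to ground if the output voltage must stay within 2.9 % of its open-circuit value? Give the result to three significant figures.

Output resistance R_th = R_s‖R_g = (664 × 41600)/42260 = 653.6 Ω.
The fractional drop is R_th/(R_th + R_L); requiring this ≤ 0.0290 gives R_L ≥ R_th(1/0.0290 − 1) = 653.6 × 33.48 = 21.9 kΩ.

R_L(min) ≈ 21.9 kΩ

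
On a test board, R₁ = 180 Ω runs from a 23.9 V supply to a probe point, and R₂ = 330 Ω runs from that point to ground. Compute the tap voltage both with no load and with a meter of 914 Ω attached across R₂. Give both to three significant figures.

Unloaded: 15.5 V; loaded: 13.7 V

Open-circuit: V = 23.9 × 330/(180 + 330) = 15.5 V.
With the load, R₂ becomes R₂‖R_L = 242.5 Ω, so V = 23.9 × 242.5/422.5 = 13.7 V.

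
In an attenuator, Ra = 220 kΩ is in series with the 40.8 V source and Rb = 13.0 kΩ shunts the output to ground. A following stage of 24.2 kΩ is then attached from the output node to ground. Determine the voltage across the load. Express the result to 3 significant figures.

V_out ≈ 1.51 V

The load sits in parallel with Rb: Rb‖R_L = (13.0 × 24.2) / (13.0 + 24.2) = 8.457 kΩ.
V_out = 40.8 × 8.457 / (220 + 8.457) = 40.8 × 8.457/228.5 = 1.51 V.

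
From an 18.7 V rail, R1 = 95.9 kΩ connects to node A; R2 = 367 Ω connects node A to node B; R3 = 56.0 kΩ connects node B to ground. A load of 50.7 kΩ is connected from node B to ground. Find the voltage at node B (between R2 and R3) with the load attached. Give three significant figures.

At node B, R3 is in parallel with the load: R3‖R_L = 26610 Ω.
Below node A the resistance is R2 + (R3‖R_L) = 26980 Ω, so V_A = 18.7 × 26980/122900 = 4.105 V.
Then V_B = V_A × (R3‖R_L)/(R2 + R3‖R_L) = 4.105 × 26610/26980 = 4.05 V.

V ≈ 4.05 V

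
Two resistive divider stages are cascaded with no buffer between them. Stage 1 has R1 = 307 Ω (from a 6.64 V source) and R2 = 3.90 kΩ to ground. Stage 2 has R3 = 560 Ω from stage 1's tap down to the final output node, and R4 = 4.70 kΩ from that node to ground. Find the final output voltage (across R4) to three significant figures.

Stage 2 presents R3+R4 = 5260 Ω as a load on stage 1's tap.
Stage 1's lower leg becomes R2‖(R3+R4) = 2240 Ω, so V_mid = 6.64 × 2240/2547 = 5.840 V.
Stage 2 is itself unloaded: V_out = V_mid × R4/(R3+R4) = 5.840 × 4700/5260 = 5.22 V.

V_out ≈ 5.22 V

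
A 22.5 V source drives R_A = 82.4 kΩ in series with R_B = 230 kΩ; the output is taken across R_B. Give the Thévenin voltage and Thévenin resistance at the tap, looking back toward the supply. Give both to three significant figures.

V_th = 16.6 V, R_th = 60.7 kΩ

V_th is the open-circuit tap voltage: 22.5 × 230/(82.4 + 230) = 16.6 V.
With the supply zeroed, R_A and R_B appear in parallel from the tap: R_th = R_A‖R_B = (82.4 × 230)/312.4 = 60.7 kΩ.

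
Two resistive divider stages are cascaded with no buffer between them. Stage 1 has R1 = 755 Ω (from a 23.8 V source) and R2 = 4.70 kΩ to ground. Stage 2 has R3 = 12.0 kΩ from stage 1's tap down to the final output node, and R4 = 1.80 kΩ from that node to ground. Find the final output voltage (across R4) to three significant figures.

Stage 2 presents R3+R4 = 13800 Ω as a load on stage 1's tap.
Stage 1's lower leg becomes R2‖(R3+R4) = 3506 Ω, so V_mid = 23.8 × 3506/4261 = 19.58 V.
Stage 2 is itself unloaded: V_out = V_mid × R4/(R3+R4) = 19.58 × 1800/13800 = 2.55 V.

V_out ≈ 2.55 V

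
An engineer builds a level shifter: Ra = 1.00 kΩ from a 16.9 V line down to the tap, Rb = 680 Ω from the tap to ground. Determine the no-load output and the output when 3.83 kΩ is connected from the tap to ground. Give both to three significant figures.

Unloaded: 6.84 V; loaded: 6.19 V

Open-circuit: V = 16.9 × 680/(1000 + 680) = 6.84 V.
With the load, Rb becomes Rb‖R_L = 577.5 Ω, so V = 16.9 × 577.5/1577 = 6.19 V.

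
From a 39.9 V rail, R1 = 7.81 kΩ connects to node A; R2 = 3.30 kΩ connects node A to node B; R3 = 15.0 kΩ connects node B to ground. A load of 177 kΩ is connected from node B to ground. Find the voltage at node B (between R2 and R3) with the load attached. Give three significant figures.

V ≈ 22.1 V

At node B, R3 is in parallel with the load: R3‖R_L = 13.83 kΩ.
Below node A the resistance is R2 + (R3‖R_L) = 17.13 kΩ, so V_A = 39.9 × 17.13/24.94 = 27.40 V.
Then V_B = V_A × (R3‖R_L)/(R2 + R3‖R_L) = 27.40 × 13.83/17.13 = 22.1 V.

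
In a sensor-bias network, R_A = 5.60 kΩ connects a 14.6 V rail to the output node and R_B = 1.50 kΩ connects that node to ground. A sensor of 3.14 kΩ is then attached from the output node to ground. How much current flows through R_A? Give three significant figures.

I ≈ 2.21 mA

R_B‖R_L = 1.015 kΩ, so the source sees R_A + R_B‖R_L = 6.615 kΩ.
I = 14.6 V / 6.615 kΩ = 2.21 mA.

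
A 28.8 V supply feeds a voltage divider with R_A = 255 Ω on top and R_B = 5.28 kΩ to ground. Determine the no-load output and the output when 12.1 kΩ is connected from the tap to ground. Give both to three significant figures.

Unloaded: 27.5 V; loaded: 26.9 V

Open-circuit: V = 28.8 × 5280/(255 + 5280) = 27.5 V.
With the load, R_B becomes R_B‖R_L = 3676 Ω, so V = 28.8 × 3676/3931 = 26.9 V.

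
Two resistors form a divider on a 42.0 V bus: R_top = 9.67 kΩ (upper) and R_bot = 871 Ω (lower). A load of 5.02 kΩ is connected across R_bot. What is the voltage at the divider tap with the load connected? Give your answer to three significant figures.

V_out ≈ 2.99 V

The load sits in parallel with R_bot: R_bot‖R_L = (871 × 5020) / (871 + 5020) = 742.2 Ω.
V_out = 42.0 × 742.2 / (9670 + 742.2) = 42.0 × 742.2/10410 = 2.99 V.
(Unloaded it would have been 3.47 V.)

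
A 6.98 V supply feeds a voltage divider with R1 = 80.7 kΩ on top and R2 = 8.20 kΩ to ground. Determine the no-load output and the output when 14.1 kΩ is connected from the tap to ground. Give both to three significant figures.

Unloaded: 0.644 V; loaded: 0.421 V

Open-circuit: V = 6.98 × 8.20/(80.7 + 8.20) = 0.644 V.
With the load, R2 becomes R2‖R_L = 5.185 kΩ, so V = 6.98 × 5.185/85.88 = 0.421 V.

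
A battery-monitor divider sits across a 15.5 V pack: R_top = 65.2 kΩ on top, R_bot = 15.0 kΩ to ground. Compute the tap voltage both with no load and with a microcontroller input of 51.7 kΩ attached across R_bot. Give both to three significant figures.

Unloaded: 2.90 V; loaded: 2.35 V

Open-circuit: V = 15.5 × 15.0/(65.2 + 15.0) = 2.90 V.
With the load, R_bot becomes R_bot‖R_L = 11.63 kΩ, so V = 15.5 × 11.63/76.83 = 2.35 V.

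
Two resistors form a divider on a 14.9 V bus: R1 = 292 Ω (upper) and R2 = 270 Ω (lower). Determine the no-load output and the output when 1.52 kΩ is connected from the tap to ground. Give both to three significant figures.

Unloaded: 7.16 V; loaded: 6.55 V

Open-circuit: V = 14.9 × 270/(292 + 270) = 7.16 V.
With the load, R2 becomes R2‖R_L = 229.3 Ω, so V = 14.9 × 229.3/521.3 = 6.55 V.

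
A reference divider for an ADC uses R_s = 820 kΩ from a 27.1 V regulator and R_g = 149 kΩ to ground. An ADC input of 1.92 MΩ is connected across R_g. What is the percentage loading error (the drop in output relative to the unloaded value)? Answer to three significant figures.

The divider's output (Thévenin) resistance is R_s‖R_g = 126.1 kΩ.
Fractional drop under load = R_th/(R_th + R_L) = 126.1 / (126.1 + 1920) = 0.06162.
So the output falls by 6.16 %.

6.16 %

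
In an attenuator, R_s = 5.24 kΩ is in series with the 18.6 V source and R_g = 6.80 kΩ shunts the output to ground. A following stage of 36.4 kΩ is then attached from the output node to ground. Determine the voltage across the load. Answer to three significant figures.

V_out ≈ 9.72 V

The load sits in parallel with R_g: R_g‖R_L = (6.80 × 36.4) / (6.80 + 36.4) = 5.730 kΩ.
V_out = 18.6 × 5.730 / (5.24 + 5.730) = 18.6 × 5.730/10.97 = 9.72 V.
(Unloaded it would have been 10.5 V.)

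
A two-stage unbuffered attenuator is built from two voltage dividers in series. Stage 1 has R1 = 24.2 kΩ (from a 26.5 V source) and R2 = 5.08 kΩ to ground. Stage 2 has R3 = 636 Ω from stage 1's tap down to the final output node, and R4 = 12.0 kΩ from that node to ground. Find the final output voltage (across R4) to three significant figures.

V_out ≈ 3.28 V

Stage 2 presents R3+R4 = 12640 Ω as a load on stage 1's tap.
Stage 1's lower leg becomes R2‖(R3+R4) = 3623 Ω, so V_mid = 26.5 × 3623/27820 = 3.451 V.
Stage 2 is itself unloaded: V_out = V_mid × R4/(R3+R4) = 3.451 × 12000/12640 = 3.28 V.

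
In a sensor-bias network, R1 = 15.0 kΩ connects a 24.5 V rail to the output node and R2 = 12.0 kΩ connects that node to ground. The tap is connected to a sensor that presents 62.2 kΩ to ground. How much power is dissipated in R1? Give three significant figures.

Total resistance from the source is R1 + (R2‖R_L) = 25.06 kΩ, so I = 24.5/25.06 kΩ = 0.9777 mA.
P = I²·R1 = (0.9777 mA)² × 15.0 kΩ = 14.3 mW.

P ≈ 14.3 mW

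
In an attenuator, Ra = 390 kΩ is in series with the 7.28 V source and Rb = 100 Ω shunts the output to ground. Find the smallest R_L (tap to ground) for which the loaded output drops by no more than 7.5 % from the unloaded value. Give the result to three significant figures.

R_L(min) ≈ 1.23 kΩ

Output resistance R_th = Ra‖Rb = (390000 × 100)/390100 = 99.97 Ω.
The fractional drop is R_th/(R_th + R_L); requiring this ≤ 0.0750 gives R_L ≥ R_th(1/0.0750 − 1) = 99.97 × 12.33 = 1.23 kΩ.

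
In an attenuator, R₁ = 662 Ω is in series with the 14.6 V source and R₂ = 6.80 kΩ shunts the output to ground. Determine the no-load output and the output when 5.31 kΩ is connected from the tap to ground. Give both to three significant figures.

Unloaded: 13.3 V; loaded: 11.9 V

Open-circuit: V = 14.6 × 6800/(662 + 6800) = 13.3 V.
With the load, R₂ becomes R₂‖R_L = 2982 Ω, so V = 14.6 × 2982/3644 = 11.9 V.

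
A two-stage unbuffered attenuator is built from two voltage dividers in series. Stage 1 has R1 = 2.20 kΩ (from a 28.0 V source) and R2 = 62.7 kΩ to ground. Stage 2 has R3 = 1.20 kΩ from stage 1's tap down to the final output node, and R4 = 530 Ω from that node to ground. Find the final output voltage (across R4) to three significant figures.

Stage 2 presents R3+R4 = 1730 Ω as a load on stage 1's tap.
Stage 1's lower leg becomes R2‖(R3+R4) = 1684 Ω, so V_mid = 28.0 × 1684/3884 = 12.14 V.
Stage 2 is itself unloaded: V_out = V_mid × R4/(R3+R4) = 12.14 × 530/1730 = 3.72 V.

V_out ≈ 3.72 V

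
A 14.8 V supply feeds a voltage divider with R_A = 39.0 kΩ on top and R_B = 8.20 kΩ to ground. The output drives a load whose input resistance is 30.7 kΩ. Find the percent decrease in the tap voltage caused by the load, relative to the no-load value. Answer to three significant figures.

18.1 %

Unloaded V = 14.8 × 8.20/47.20 = 2.571 V.
Loaded: R_B‖R_L = 6.471 kΩ, giving V = 14.8 × 6.471/45.47 = 2.106 V.
Drop = (2.571 − 2.106) / 2.571 = 18.1 %.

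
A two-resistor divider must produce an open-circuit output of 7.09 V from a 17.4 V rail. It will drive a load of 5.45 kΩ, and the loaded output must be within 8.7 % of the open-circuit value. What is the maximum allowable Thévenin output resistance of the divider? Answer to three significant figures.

R_th ≤ 519 Ω

Loading drop = R_th/(R_th + R_L) ≤ 0.0870, so R_th ≤ R_L · ε/(1−ε) = 5.45 kΩ × 0.0870/0.9130 = 519 Ω.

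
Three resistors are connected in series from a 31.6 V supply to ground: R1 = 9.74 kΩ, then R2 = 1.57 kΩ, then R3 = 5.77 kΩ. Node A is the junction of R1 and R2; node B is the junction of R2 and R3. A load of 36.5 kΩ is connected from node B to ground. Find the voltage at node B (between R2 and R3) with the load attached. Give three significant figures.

V ≈ 9.66 V

At node B, R3 is in parallel with the load: R3‖R_L = 4.982 kΩ.
Below node A the resistance is R2 + (R3‖R_L) = 6.552 kΩ, so V_A = 31.6 × 6.552/16.29 = 12.71 V.
Then V_B = V_A × (R3‖R_L)/(R2 + R3‖R_L) = 12.71 × 4.982/6.552 = 9.66 V.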